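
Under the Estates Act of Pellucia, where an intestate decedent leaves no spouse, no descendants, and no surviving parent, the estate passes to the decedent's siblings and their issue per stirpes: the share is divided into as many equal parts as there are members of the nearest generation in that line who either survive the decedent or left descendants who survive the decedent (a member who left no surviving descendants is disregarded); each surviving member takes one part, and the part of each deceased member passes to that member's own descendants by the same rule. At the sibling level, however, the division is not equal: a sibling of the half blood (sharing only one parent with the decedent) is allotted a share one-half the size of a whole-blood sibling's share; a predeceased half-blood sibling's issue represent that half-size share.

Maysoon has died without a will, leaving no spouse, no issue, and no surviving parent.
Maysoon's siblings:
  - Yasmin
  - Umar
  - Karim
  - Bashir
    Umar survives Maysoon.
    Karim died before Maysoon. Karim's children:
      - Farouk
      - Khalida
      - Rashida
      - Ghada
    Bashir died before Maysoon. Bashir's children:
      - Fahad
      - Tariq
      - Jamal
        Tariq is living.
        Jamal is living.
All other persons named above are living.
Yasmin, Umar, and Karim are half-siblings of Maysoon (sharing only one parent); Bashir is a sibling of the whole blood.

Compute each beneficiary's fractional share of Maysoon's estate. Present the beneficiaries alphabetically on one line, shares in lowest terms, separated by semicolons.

No spouse, descendants, or parent survives, so the estate passes to Maysoon's siblings per stirpes.
Half-blood siblings count for one-half the weight of whole-blood siblings at the initial division.
Dividing 1 in proportion to weights (total weight 5/2): Yasmin (weight 1/2) → 1/5; Umar (weight 1/2) → 1/5; Karim (weight 1/2) → 1/5; Bashir (weight 1) → 2/5.
Yasmin is living and takes 1/5.
Umar is living and takes 1/5.
Karim predeceased; the 1/5 allotted to Karim's branch passes to Karim's issue by representation.
The 1/5 is divided into 4 equal shares of 1/20 among Farouk, Khalida, Rashida, Ghada.
Farouk is living and takes 1/20.
Khalida is living and takes 1/20.
Rashida is living and takes 1/20.
Ghada is living and takes 1/20.
Bashir predeceased; the 2/5 allotted to Bashir's branch passes to Bashir's issue by representation.
The 2/5 is divided into 3 equal shares of 2/15 among Fahad, Tariq, Jamal.
Fahad is living and takes 2/15.
Tariq is living and takes 2/15.
Jamal is living and takes 2/15.

Fahad 2/15; Farouk 1/20; Ghada 1/20; Jamal 2/15; Khalida 1/20; Rashida 1/20; Tariq 2/15; Umar 1/5; Yasmin 1/5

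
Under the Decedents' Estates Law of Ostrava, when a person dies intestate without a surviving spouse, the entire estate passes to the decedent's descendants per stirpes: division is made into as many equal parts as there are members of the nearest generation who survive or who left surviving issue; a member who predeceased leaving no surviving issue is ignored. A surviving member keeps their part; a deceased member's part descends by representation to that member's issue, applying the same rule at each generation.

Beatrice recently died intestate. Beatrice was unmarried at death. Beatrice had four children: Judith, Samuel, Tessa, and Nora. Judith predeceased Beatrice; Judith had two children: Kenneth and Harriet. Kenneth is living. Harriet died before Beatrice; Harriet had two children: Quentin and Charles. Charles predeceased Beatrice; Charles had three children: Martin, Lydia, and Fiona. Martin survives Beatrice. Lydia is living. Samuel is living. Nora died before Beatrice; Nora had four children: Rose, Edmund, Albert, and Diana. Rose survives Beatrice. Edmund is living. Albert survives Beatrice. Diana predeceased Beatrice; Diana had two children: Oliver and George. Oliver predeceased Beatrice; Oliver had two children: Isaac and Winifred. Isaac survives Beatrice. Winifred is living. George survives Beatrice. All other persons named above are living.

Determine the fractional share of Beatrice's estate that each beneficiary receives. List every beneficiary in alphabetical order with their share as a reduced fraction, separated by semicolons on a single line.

Albert 1/16; Edmund 1/16; Fiona 1/48; George 1/32; Isaac 1/64; Kenneth 1/8; Lydia 1/48; Martin 1/48; Quentin 1/16; Rose 1/16; Samuel 1/4; Tessa 1/4; Winifred 1/64

There is no surviving spouse, so the entire estate passes to Beatrice's descendants per stirpes.
The estate is divided into 4 equal shares of 1/4 among Judith, Samuel, Tessa, Nora.
Judith predeceased; the 1/4 allotted to Judith's branch passes to Judith's issue by representation.
The 1/4 is divided into 2 equal shares of 1/8 among Kenneth, Harriet.
Kenneth is living and takes 1/8.
Harriet predeceased; the 1/8 allotted to Harriet's branch passes to Harriet's issue by representation.
The 1/8 is divided into 2 equal shares of 1/16 among Quentin, Charles.
Quentin is living and takes 1/16.
Charles predeceased; the 1/16 allotted to Charles's branch passes to Charles's issue by representation.
The 1/16 is divided into 3 equal shares of 1/48 among Martin, Lydia, Fiona.
Martin is living and takes 1/48.
Lydia is living and takes 1/48.
Fiona is living and takes 1/48.
Samuel is living and takes 1/4.
Tessa is living and takes 1/4.
Nora predeceased; the 1/4 allotted to Nora's branch passes to Nora's issue by representation.
The 1/4 is divided into 4 equal shares of 1/16 among Rose, Edmund, Albert, Diana.
Rose is living and takes 1/16.
Edmund is living and takes 1/16.
Albert is living and takes 1/16.
Diana predeceased; the 1/16 allotted to Diana's branch passes to Diana's issue by representation.
The 1/16 is divided into 2 equal shares of 1/32 among Oliver, George.
Oliver predeceased; the 1/32 allotted to Oliver's branch passes to Oliver's issue by representation.
The 1/32 is divided into 2 equal shares of 1/64 among Isaac, Winifred.
Isaac is living and takes 1/64.
Winifred is living and takes 1/64.
George is living and takes 1/32.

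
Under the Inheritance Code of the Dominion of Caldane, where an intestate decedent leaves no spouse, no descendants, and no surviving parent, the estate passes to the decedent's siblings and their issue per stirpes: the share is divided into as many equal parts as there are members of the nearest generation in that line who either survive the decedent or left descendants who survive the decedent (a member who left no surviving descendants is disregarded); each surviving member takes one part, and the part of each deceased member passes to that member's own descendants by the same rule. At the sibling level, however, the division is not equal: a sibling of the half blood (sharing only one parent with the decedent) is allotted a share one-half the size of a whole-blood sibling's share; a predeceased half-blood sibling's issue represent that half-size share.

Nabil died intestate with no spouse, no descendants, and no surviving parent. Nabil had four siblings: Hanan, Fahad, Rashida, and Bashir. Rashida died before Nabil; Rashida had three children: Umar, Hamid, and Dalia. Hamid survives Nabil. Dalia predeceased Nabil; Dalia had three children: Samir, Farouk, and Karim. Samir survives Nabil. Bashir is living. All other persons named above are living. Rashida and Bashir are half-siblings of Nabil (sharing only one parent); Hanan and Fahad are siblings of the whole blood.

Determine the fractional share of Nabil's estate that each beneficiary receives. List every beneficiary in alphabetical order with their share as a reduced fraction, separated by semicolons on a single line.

Bashir 1/6; Fahad 1/3; Farouk 1/54; Hamid 1/18; Hanan 1/3; Karim 1/54; Samir 1/54; Umar 1/18

No spouse, descendants, or parent survives, so the estate passes to Nabil's siblings per stirpes.
Half-blood siblings count for one-half the weight of whole-blood siblings at the initial division.
Dividing 1 in proportion to weights (total weight 3): Hanan (weight 1) → 1/3; Fahad (weight 1) → 1/3; Rashida (weight 1/2) → 1/6; Bashir (weight 1/2) → 1/6.
Hanan is living and takes 1/3.
Fahad is living and takes 1/3.
Rashida predeceased; the 1/6 allotted to Rashida's branch passes to Rashida's issue by representation.
The 1/6 is divided into 3 equal shares of 1/18 among Umar, Hamid, Dalia.
Umar is living and takes 1/18.
Hamid is living and takes 1/18.
Dalia predeceased; the 1/18 allotted to Dalia's branch passes to Dalia's issue by representation.
The 1/18 is divided into 3 equal shares of 1/54 among Samir, Farouk, Karim.
Samir is living and takes 1/54.
Farouk is living and takes 1/54.
Karim is living and takes 1/54.
Bashir is living and takes 1/6.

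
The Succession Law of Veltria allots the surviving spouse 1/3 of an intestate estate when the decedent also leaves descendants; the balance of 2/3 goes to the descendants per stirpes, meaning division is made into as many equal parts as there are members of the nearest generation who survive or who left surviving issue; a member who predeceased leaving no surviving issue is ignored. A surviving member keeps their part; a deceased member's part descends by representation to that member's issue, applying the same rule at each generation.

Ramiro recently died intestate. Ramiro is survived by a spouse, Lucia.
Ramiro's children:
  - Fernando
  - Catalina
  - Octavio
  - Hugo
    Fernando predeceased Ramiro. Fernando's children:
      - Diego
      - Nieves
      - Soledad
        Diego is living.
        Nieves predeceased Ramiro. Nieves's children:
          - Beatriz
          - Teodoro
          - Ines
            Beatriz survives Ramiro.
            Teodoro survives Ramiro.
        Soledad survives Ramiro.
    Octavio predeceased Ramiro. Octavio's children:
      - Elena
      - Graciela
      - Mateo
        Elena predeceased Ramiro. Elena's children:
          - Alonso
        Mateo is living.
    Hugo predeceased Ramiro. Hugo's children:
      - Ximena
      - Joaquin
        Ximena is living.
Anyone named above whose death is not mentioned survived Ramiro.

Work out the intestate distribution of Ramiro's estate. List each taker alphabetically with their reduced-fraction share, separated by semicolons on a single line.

Lucia, as surviving spouse, takes 1/3.
The remaining 2/3 passes to Ramiro's descendants per stirpes.
The 2/3 is divided into 4 equal shares of 1/6 among Fernando, Catalina, Octavio, Hugo.
Fernando predeceased; the 1/6 allotted to Fernando's branch passes to Fernando's issue by representation.
The 1/6 is divided into 3 equal shares of 1/18 among Diego, Nieves, Soledad.
Diego is living and takes 1/18.
Nieves predeceased; the 1/18 allotted to Nieves's branch passes to Nieves's issue by representation.
The 1/18 is divided into 3 equal shares of 1/54 among Beatriz, Teodoro, Ines.
Beatriz is living and takes 1/54.
Teodoro is living and takes 1/54.
Ines is living and takes 1/54.
Soledad is living and takes 1/18.
Catalina is living and takes 1/6.
Octavio predeceased; the 1/6 allotted to Octavio's branch passes to Octavio's issue by representation.
The 1/6 is divided into 3 equal shares of 1/18 among Elena, Graciela, Mateo.
Elena predeceased; the 1/18 allotted to Elena's branch passes to Elena's issue by representation.
Alonso is the sole taker at this level and receives the full 1/18.
Graciela is living and takes 1/18.
Mateo is living and takes 1/18.
Hugo predeceased; the 1/6 allotted to Hugo's branch passes to Hugo's issue by representation.
The 1/6 is divided into 2 equal shares of 1/12 among Ximena, Joaquin.
Ximena is living and takes 1/12.
Joaquin is living and takes 1/12.

Alonso 1/18; Beatriz 1/54; Catalina 1/6; Diego 1/18; Graciela 1/18; Ines 1/54; Joaquin 1/12; Lucia 1/3; Mateo 1/18; Soledad 1/18; Teodoro 1/54; Ximena 1/12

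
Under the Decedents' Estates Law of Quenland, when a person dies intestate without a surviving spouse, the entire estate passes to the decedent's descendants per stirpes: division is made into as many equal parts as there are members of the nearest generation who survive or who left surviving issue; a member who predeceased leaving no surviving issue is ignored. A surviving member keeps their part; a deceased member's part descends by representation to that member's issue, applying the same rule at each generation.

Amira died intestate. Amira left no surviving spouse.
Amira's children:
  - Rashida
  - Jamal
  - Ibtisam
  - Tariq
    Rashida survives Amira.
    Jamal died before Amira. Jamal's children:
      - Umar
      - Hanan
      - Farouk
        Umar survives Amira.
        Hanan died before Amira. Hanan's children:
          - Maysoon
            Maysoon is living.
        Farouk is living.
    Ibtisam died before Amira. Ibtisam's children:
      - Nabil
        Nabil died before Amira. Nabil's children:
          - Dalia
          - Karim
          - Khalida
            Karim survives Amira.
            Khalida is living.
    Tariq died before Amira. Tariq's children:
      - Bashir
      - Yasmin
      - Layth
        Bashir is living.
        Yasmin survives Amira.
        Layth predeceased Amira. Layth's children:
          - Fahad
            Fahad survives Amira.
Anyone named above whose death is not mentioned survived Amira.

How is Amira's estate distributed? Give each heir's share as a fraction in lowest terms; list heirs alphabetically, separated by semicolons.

There is no surviving spouse, so the entire estate passes to Amira's descendants per stirpes.
The estate is divided into 4 equal shares of 1/4 among Rashida, Jamal, Ibtisam, Tariq.
Rashida is living and takes 1/4.
Jamal predeceased; the 1/4 allotted to Jamal's branch passes to Jamal's issue by representation.
The 1/4 is divided into 3 equal shares of 1/12 among Umar, Hanan, Farouk.
Umar is living and takes 1/12.
Hanan predeceased; the 1/12 allotted to Hanan's branch passes to Hanan's issue by representation.
Maysoon is the sole taker at this level and receives the full 1/12.
Farouk is living and takes 1/12.
Ibtisam predeceased; the 1/4 allotted to Ibtisam's branch passes to Ibtisam's issue by representation.
Nabil's line is the sole branch at this level, so the full 1/4 passes to Nabil's issue by representation.
The 1/4 is divided into 3 equal shares of 1/12 among Dalia, Karim, Khalida.
Dalia is living and takes 1/12.
Karim is living and takes 1/12.
Khalida is living and takes 1/12.
Tariq predeceased; the 1/4 allotted to Tariq's branch passes to Tariq's issue by representation.
The 1/4 is divided into 3 equal shares of 1/12 among Bashir, Yasmin, Layth.
Bashir is living and takes 1/12.
Yasmin is living and takes 1/12.
Layth predeceased; the 1/12 allotted to Layth's branch passes to Layth's issue by representation.
Fahad is the sole taker at this level and receives the full 1/12.

Bashir 1/12; Dalia 1/12; Fahad 1/12; Farouk 1/12; Karim 1/12; Khalida 1/12; Maysoon 1/12; Rashida 1/4; Umar 1/12; Yasmin 1/12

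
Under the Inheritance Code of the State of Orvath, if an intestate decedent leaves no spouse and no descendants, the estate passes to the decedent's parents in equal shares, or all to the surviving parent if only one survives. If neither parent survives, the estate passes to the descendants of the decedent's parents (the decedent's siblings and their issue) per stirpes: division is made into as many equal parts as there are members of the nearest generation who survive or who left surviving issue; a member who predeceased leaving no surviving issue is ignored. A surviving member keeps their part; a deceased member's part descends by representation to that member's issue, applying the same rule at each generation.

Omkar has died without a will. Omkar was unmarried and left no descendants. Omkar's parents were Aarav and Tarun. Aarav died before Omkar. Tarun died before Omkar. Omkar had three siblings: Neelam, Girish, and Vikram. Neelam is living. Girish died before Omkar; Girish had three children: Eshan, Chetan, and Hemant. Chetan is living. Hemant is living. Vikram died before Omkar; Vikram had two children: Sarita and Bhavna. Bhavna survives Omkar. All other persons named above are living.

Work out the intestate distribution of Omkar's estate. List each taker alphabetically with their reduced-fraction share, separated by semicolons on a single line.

Neither parent survives and there are no descendants, so the estate passes to Omkar's siblings and their issue per stirpes.
The estate is divided into 3 equal shares of 1/3 among Neelam, Girish, Vikram.
Neelam is living and takes 1/3.
Girish predeceased; the 1/3 allotted to Girish's branch passes to Girish's issue by representation.
The 1/3 is divided into 3 equal shares of 1/9 among Eshan, Chetan, Hemant.
Eshan is living and takes 1/9.
Chetan is living and takes 1/9.
Hemant is living and takes 1/9.
Vikram predeceased; the 1/3 allotted to Vikram's branch passes to Vikram's issue by representation.
The 1/3 is divided into 2 equal shares of 1/6 among Sarita, Bhavna.
Sarita is living and takes 1/6.
Bhavna is living and takes 1/6.

Bhavna 1/6; Chetan 1/9; Eshan 1/9; Hemant 1/9; Neelam 1/3; Sarita 1/6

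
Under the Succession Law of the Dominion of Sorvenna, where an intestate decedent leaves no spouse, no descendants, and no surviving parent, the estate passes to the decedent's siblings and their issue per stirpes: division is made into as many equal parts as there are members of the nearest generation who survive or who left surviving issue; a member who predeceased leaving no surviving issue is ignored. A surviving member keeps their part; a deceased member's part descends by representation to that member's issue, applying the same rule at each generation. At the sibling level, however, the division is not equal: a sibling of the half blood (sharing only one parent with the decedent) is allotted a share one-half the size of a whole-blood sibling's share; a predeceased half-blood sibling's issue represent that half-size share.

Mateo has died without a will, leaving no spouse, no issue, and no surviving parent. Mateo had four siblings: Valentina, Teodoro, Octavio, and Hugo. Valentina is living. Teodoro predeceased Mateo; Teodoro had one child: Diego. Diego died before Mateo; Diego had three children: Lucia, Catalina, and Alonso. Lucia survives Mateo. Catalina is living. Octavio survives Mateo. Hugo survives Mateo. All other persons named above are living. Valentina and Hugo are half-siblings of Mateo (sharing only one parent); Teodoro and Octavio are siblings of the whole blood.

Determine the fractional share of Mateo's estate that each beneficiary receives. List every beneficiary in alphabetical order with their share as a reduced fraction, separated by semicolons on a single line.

No spouse, descendants, or parent survives, so the estate passes to Mateo's siblings per stirpes.
Half-blood siblings count for one-half the weight of whole-blood siblings at the initial division.
Dividing 1 in proportion to weights (total weight 3): Valentina (weight 1/2) → 1/6; Teodoro (weight 1) → 1/3; Octavio (weight 1) → 1/3; Hugo (weight 1/2) → 1/6.
Valentina is living and takes 1/6.
Teodoro predeceased; the 1/3 allotted to Teodoro's branch passes to Teodoro's issue by representation.
Diego's line is the sole branch at this level, so the full 1/3 passes to Diego's issue by representation.
The 1/3 is divided into 3 equal shares of 1/9 among Lucia, Catalina, Alonso.
Lucia is living and takes 1/9.
Catalina is living and takes 1/9.
Alonso is living and takes 1/9.
Octavio is living and takes 1/3.
Hugo is living and takes 1/6.

Alonso 1/9; Catalina 1/9; Hugo 1/6; Lucia 1/9; Octavio 1/3; Valentina 1/6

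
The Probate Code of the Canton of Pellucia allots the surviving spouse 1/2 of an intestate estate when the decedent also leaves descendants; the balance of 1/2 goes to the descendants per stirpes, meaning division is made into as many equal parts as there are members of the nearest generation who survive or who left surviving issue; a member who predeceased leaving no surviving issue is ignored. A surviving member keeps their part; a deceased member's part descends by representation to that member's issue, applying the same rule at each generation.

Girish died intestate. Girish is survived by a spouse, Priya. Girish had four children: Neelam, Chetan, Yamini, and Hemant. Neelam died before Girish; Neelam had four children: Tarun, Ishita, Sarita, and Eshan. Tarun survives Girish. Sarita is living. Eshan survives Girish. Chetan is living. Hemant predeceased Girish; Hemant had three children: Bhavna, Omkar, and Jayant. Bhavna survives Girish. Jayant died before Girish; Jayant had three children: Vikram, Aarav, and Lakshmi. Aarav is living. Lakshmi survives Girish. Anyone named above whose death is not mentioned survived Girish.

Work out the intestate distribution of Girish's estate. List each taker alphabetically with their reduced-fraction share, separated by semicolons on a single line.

Priya, as surviving spouse, takes 1/2.
The remaining 1/2 passes to Girish's descendants per stirpes.
The 1/2 is divided into 4 equal shares of 1/8 among Neelam, Chetan, Yamini, Hemant.
Neelam predeceased; the 1/8 allotted to Neelam's branch passes to Neelam's issue by representation.
The 1/8 is divided into 4 equal shares of 1/32 among Tarun, Ishita, Sarita, Eshan.
Tarun is living and takes 1/32.
Ishita is living and takes 1/32.
Sarita is living and takes 1/32.
Eshan is living and takes 1/32.
Chetan is living and takes 1/8.
Yamini is living and takes 1/8.
Hemant predeceased; the 1/8 allotted to Hemant's branch passes to Hemant's issue by representation.
The 1/8 is divided into 3 equal shares of 1/24 among Bhavna, Omkar, Jayant.
Bhavna is living and takes 1/24.
Omkar is living and takes 1/24.
Jayant predeceased; the 1/24 allotted to Jayant's branch passes to Jayant's issue by representation.
The 1/24 is divided into 3 equal shares of 1/72 among Vikram, Aarav, Lakshmi.
Vikram is living and takes 1/72.
Aarav is living and takes 1/72.
Lakshmi is living and takes 1/72.

Aarav 1/72; Bhavna 1/24; Chetan 1/8; Eshan 1/32; Ishita 1/32; Lakshmi 1/72; Omkar 1/24; Priya 1/2; Sarita 1/32; Tarun 1/32; Vikram 1/72; Yamini 1/8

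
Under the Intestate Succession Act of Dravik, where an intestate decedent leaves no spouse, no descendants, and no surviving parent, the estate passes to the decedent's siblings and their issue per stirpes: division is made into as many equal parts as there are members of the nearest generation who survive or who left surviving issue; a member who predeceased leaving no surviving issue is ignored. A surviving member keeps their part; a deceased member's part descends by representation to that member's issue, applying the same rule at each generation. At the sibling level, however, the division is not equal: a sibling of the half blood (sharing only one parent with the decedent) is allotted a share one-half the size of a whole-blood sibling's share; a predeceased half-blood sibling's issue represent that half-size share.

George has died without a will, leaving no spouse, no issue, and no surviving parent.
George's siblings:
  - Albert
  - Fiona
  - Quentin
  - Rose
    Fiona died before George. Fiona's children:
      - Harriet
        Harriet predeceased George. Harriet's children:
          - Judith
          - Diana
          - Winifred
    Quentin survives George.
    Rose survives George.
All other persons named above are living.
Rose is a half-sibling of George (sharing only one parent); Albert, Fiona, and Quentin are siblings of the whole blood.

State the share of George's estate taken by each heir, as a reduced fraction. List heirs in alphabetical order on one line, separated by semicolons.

Albert 2/7; Diana 2/21; Judith 2/21; Quentin 2/7; Rose 1/7; Winifred 2/21

No spouse, descendants, or parent survives, so the estate passes to George's siblings per stirpes.
Half-blood siblings count for one-half the weight of whole-blood siblings at the initial division.
Dividing 1 in proportion to weights (total weight 7/2): Albert (weight 1) → 2/7; Fiona (weight 1) → 2/7; Quentin (weight 1) → 2/7; Rose (weight 1/2) → 1/7.
Albert is living and takes 2/7.
Fiona predeceased; the 2/7 allotted to Fiona's branch passes to Fiona's issue by representation.
Harriet's line is the sole branch at this level, so the full 2/7 passes to Harriet's issue by representation.
The 2/7 is divided into 3 equal shares of 2/21 among Judith, Diana, Winifred.
Judith is living and takes 2/21.
Diana is living and takes 2/21.
Winifred is living and takes 2/21.
Quentin is living and takes 2/7.
Rose is living and takes 1/7.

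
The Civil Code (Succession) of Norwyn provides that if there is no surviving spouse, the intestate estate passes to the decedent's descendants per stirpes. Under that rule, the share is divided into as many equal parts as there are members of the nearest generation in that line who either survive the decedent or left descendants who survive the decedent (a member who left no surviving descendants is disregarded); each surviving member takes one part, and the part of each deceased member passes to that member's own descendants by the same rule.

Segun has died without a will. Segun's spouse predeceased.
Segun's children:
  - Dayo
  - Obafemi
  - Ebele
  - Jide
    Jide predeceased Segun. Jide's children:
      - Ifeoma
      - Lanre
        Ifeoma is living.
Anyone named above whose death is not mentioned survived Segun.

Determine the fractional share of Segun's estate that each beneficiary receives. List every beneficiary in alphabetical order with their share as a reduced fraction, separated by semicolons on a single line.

Dayo 1/4; Ebele 1/4; Ifeoma 1/8; Lanre 1/8; Obafemi 1/4

There is no surviving spouse, so the entire estate passes to Segun's descendants per stirpes.
The estate is divided into 4 equal shares of 1/4 among Dayo, Obafemi, Ebele, Jide.
Dayo is living and takes 1/4.
Obafemi is living and takes 1/4.
Ebele is living and takes 1/4.
Jide predeceased; the 1/4 allotted to Jide's branch passes to Jide's issue by representation.
The 1/4 is divided into 2 equal shares of 1/8 among Ifeoma, Lanre.
Ifeoma is living and takes 1/8.
Lanre is living and takes 1/8.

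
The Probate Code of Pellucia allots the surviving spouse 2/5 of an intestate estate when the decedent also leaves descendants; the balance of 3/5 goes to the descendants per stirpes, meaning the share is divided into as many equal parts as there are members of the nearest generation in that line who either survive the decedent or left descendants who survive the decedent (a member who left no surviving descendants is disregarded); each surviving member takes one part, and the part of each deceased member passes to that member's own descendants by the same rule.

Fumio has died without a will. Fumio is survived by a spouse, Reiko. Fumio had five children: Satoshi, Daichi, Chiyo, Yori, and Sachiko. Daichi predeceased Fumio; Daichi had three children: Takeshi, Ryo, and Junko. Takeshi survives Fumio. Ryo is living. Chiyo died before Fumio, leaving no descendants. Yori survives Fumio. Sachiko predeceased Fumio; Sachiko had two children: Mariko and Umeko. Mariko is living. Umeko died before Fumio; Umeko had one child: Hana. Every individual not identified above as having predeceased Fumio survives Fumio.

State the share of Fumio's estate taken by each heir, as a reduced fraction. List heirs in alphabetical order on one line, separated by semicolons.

Hana 3/40; Junko 1/20; Mariko 3/40; Reiko 2/5; Ryo 1/20; Satoshi 3/20; Takeshi 1/20; Yori 3/20

Reiko, as surviving spouse, takes 2/5.
The remaining 3/5 passes to Fumio's descendants per stirpes.
Chiyo left no surviving issue, so that branch lapses and is disregarded.
The 3/5 is divided into 4 equal shares of 3/20 among Satoshi, Daichi, Yori, Sachiko.
Satoshi is living and takes 3/20.
Daichi predeceased; the 3/20 allotted to Daichi's branch passes to Daichi's issue by representation.
The 3/20 is divided into 3 equal shares of 1/20 among Takeshi, Ryo, Junko.
Takeshi is living and takes 1/20.
Ryo is living and takes 1/20.
Junko is living and takes 1/20.
Yori is living and takes 3/20.
Sachiko predeceased; the 3/20 allotted to Sachiko's branch passes to Sachiko's issue by representation.
The 3/20 is divided into 2 equal shares of 3/40 among Mariko, Umeko.
Mariko is living and takes 3/40.
Umeko predeceased; the 3/40 allotted to Umeko's branch passes to Umeko's issue by representation.
Hana is the sole taker at this level and receives the full 3/40.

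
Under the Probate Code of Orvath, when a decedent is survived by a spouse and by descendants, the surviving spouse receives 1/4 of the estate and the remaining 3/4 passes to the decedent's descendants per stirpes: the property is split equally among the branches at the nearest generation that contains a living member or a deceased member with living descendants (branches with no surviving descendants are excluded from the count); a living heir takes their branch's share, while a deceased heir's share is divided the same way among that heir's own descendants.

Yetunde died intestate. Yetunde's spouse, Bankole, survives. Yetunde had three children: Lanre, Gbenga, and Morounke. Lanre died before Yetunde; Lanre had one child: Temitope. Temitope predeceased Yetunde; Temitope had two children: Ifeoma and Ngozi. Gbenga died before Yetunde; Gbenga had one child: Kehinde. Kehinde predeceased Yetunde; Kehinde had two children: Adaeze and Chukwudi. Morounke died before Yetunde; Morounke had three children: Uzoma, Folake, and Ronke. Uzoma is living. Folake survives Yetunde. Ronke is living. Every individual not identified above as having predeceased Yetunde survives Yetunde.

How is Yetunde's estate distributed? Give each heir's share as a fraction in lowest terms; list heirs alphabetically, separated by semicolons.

Bankole, as surviving spouse, takes 1/4.
The remaining 3/4 passes to Yetunde's descendants per stirpes.
The 3/4 is divided into 3 equal shares of 1/4 among Lanre, Gbenga, Morounke.
Lanre predeceased; the 1/4 allotted to Lanre's branch passes to Lanre's issue by representation.
Temitope's line is the sole branch at this level, so the full 1/4 passes to Temitope's issue by representation.
The 1/4 is divided into 2 equal shares of 1/8 among Ifeoma, Ngozi.
Ifeoma is living and takes 1/8.
Ngozi is living and takes 1/8.
Gbenga predeceased; the 1/4 allotted to Gbenga's branch passes to Gbenga's issue by representation.
Kehinde's line is the sole branch at this level, so the full 1/4 passes to Kehinde's issue by representation.
The 1/4 is divided into 2 equal shares of 1/8 among Adaeze, Chukwudi.
Adaeze is living and takes 1/8.
Chukwudi is living and takes 1/8.
Morounke predeceased; the 1/4 allotted to Morounke's branch passes to Morounke's issue by representation.
The 1/4 is divided into 3 equal shares of 1/12 among Uzoma, Folake, Ronke.
Uzoma is living and takes 1/12.
Folake is living and takes 1/12.
Ronke is living and takes 1/12.

Adaeze 1/8; Bankole 1/4; Chukwudi 1/8; Folake 1/12; Ifeoma 1/8; Ngozi 1/8; Ronke 1/12; Uzoma 1/12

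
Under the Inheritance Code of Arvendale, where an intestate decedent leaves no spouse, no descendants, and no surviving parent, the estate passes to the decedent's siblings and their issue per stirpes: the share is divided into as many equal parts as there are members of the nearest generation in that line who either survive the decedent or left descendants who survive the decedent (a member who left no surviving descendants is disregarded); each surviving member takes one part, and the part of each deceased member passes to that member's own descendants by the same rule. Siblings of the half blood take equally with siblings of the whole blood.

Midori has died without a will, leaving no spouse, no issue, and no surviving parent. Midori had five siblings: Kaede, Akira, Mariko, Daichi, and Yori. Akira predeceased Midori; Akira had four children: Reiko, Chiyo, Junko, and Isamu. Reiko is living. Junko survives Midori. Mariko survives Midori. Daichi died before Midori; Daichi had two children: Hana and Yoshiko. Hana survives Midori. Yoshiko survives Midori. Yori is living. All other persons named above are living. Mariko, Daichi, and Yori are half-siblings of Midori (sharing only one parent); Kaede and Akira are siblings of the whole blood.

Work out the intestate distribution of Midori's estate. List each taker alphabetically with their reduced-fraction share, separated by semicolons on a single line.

Chiyo 1/20; Hana 1/10; Isamu 1/20; Junko 1/20; Kaede 1/5; Mariko 1/5; Reiko 1/20; Yori 1/5; Yoshiko 1/10

No spouse, descendants, or parent survives, so the estate passes to Midori's siblings per stirpes.
Half-blood and whole-blood siblings take equally under the stated rule.
The estate is divided into 5 equal shares of 1/5 among Kaede, Akira, Mariko, Daichi, Yori.
Kaede is living and takes 1/5.
Akira predeceased; the 1/5 allotted to Akira's branch passes to Akira's issue by representation.
The 1/5 is divided into 4 equal shares of 1/20 among Reiko, Chiyo, Junko, Isamu.
Reiko is living and takes 1/20.
Chiyo is living and takes 1/20.
Junko is living and takes 1/20.
Isamu is living and takes 1/20.
Mariko is living and takes 1/5.
Daichi predeceased; the 1/5 allotted to Daichi's branch passes to Daichi's issue by representation.
The 1/5 is divided into 2 equal shares of 1/10 among Hana, Yoshiko.
Hana is living and takes 1/10.
Yoshiko is living and takes 1/10.
Yori is living and takes 1/5.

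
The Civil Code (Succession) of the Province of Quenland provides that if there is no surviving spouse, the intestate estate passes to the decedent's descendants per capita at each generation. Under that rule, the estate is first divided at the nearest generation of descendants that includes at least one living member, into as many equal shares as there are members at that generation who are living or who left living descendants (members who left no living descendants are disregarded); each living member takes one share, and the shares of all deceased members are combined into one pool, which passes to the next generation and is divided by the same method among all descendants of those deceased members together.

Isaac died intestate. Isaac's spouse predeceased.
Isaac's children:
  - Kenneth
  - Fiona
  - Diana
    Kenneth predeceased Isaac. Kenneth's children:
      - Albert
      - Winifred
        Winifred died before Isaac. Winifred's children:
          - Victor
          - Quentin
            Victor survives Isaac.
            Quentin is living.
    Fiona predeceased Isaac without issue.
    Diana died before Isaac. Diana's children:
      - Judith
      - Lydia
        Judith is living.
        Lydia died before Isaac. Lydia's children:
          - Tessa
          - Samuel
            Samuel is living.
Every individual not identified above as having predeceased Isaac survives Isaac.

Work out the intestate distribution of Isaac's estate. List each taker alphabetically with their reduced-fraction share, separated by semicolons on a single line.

There is no surviving spouse, so the entire estate passes to Isaac's descendants per capita at each generation.
No one at generation 1 (Kenneth, Diana) is living; moving to the next generation.
At generation 2 (Albert, Winifred, Judith, Lydia) there are 4 shares of (1)/4 = 1/4 each.
Living: Albert and Judith — each takes 1/4.
Deceased: Winifred and Lydia. Their combined 1/2 is pooled and carried to generation 3.
At generation 3 (Victor, Quentin, Tessa, Samuel) there are 4 shares of (1/2)/4 = 1/8 each.
Living: Victor, Quentin, Tessa, and Samuel — each takes 1/8.

Albert 1/4; Judith 1/4; Quentin 1/8; Samuel 1/8; Tessa 1/8; Victor 1/8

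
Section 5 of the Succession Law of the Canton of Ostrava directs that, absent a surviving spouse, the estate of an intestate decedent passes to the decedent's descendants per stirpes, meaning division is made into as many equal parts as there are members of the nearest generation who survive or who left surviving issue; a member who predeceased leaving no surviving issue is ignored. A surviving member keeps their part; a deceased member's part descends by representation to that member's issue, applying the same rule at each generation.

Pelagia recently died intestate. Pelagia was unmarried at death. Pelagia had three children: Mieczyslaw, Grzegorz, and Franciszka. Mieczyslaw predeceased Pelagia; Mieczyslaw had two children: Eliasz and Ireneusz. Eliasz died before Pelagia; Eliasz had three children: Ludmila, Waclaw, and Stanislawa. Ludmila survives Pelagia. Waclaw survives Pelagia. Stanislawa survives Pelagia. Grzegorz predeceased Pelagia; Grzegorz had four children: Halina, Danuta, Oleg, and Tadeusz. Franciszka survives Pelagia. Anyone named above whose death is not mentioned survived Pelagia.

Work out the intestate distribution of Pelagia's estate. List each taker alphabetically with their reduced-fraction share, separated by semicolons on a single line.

There is no surviving spouse, so the entire estate passes to Pelagia's descendants per stirpes.
The estate is divided into 3 equal shares of 1/3 among Mieczyslaw, Grzegorz, Franciszka.
Mieczyslaw predeceased; the 1/3 allotted to Mieczyslaw's branch passes to Mieczyslaw's issue by representation.
The 1/3 is divided into 2 equal shares of 1/6 among Eliasz, Ireneusz.
Eliasz predeceased; the 1/6 allotted to Eliasz's branch passes to Eliasz's issue by representation.
The 1/6 is divided into 3 equal shares of 1/18 among Ludmila, Waclaw, Stanislawa.
Ludmila is living and takes 1/18.
Waclaw is living and takes 1/18.
Stanislawa is living and takes 1/18.
Ireneusz is living and takes 1/6.
Grzegorz predeceased; the 1/3 allotted to Grzegorz's branch passes to Grzegorz's issue by representation.
The 1/3 is divided into 4 equal shares of 1/12 among Halina, Danuta, Oleg, Tadeusz.
Halina is living and takes 1/12.
Danuta is living and takes 1/12.
Oleg is living and takes 1/12.
Tadeusz is living and takes 1/12.
Franciszka is living and takes 1/3.

Danuta 1/12; Franciszka 1/3; Halina 1/12; Ireneusz 1/6; Ludmila 1/18; Oleg 1/12; Stanislawa 1/18; Tadeusz 1/12; Waclaw 1/18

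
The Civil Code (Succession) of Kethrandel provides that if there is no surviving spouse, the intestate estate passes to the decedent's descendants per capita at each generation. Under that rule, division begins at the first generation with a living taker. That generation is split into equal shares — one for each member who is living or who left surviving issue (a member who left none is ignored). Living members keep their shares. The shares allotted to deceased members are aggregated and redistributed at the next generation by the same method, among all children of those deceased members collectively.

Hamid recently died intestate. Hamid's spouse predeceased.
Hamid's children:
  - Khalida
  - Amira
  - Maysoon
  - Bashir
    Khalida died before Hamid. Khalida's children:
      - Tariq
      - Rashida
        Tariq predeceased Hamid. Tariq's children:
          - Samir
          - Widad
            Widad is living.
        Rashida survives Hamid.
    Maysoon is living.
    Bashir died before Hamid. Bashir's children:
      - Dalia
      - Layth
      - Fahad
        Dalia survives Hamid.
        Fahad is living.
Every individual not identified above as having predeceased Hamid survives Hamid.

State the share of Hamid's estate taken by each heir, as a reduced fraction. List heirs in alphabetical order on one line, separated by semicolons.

There is no surviving spouse, so the entire estate passes to Hamid's descendants per capita at each generation.
At generation 1 (Khalida, Amira, Maysoon, Bashir) there are 4 shares of (1)/4 = 1/4 each.
Living: Amira and Maysoon — each takes 1/4.
Deceased: Khalida and Bashir. Their combined 1/2 is pooled and carried to generation 2.
At generation 2 (Tariq, Rashida, Dalia, Layth, Fahad) there are 5 shares of (1/2)/5 = 1/10 each.
Living: Rashida, Dalia, Layth, and Fahad — each takes 1/10.
Deceased: Tariq. That 1/10 share is carried to generation 3.
At generation 3 (Samir, Widad) there are 2 shares of (1/10)/2 = 1/20 each.
Living: Samir and Widad — each takes 1/20.

Amira 1/4; Dalia 1/10; Fahad 1/10; Layth 1/10; Maysoon 1/4; Rashida 1/10; Samir 1/20; Widad 1/20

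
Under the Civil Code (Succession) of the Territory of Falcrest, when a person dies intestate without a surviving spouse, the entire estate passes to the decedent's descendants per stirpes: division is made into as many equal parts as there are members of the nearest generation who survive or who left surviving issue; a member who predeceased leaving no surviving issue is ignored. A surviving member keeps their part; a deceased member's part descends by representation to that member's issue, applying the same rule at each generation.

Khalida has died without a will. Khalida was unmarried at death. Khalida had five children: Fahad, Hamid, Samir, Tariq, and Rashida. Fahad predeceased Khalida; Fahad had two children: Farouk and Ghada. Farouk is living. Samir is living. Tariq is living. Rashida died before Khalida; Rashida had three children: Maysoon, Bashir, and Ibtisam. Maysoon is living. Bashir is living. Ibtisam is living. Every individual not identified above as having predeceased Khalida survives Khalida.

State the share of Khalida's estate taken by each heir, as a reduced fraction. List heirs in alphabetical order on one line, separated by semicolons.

Bashir 1/15; Farouk 1/10; Ghada 1/10; Hamid 1/5; Ibtisam 1/15; Maysoon 1/15; Samir 1/5; Tariq 1/5

There is no surviving spouse, so the entire estate passes to Khalida's descendants per stirpes.
The estate is divided into 5 equal shares of 1/5 among Fahad, Hamid, Samir, Tariq, Rashida.
Fahad predeceased; the 1/5 allotted to Fahad's branch passes to Fahad's issue by representation.
The 1/5 is divided into 2 equal shares of 1/10 among Farouk, Ghada.
Farouk is living and takes 1/10.
Ghada is living and takes 1/10.
Hamid is living and takes 1/5.
Samir is living and takes 1/5.
Tariq is living and takes 1/5.
Rashida predeceased; the 1/5 allotted to Rashida's branch passes to Rashida's issue by representation.
The 1/5 is divided into 3 equal shares of 1/15 among Maysoon, Bashir, Ibtisam.
Maysoon is living and takes 1/15.
Bashir is living and takes 1/15.
Ibtisam is living and takes 1/15.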